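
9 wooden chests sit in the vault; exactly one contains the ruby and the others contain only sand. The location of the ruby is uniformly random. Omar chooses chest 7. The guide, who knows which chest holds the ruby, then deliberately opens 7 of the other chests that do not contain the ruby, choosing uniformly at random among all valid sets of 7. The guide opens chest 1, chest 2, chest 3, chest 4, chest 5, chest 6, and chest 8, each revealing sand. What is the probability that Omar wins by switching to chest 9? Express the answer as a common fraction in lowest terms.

8/9

Apply Bayes' rule, conditioning on where the ruby actually is.
If it is in any of chests 1, 2, 3, 4, 5, 6, and 8 (prior 1/9 each): that chest was opened and seen not to hold the prize — ruled out; weight (1/9)·0 = 0 each.
If it is in chest 7 (prior 1/9): the guide has 8 equally likely choices, so probability 1/8; weight (1/9)·(1/8) = 1/72.
If it is in chest 9 (prior 1/9): the guide has no choice, probability 1; weight (1/9)·1 = 1/9.
The weights sum to 1/8.
So P(the ruby in chest 9 | the guide opened chest 1, chest 2, chest 3, chest 4, chest 5, chest 6, and chest 8) = (1/9) / (1/8) = 8/9.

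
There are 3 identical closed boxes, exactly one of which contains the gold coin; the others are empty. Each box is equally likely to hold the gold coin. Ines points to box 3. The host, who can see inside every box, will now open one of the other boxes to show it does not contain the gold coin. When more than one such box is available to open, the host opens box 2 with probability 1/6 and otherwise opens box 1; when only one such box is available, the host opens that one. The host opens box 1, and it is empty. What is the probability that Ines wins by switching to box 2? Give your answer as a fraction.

Condition on the true location of the gold coin.
If it is in box 1 (prior 1/3): the host opened box 1, so this case is ruled out; weight (1/3)·0 = 0.
If it is in box 2 (prior 1/3): only box 1 is available, probability 1; weight (1/3)·1 = 1/3.
If it is in box 3 (prior 1/3): box 2 is available but not opened, probability 5/6; weight (1/3)·(5/6) = 5/18.
The weights sum to 11/18.
So P(the gold coin in box 2 | the host opened box 1) = (1/3) / (11/18) = 6/11.

6/11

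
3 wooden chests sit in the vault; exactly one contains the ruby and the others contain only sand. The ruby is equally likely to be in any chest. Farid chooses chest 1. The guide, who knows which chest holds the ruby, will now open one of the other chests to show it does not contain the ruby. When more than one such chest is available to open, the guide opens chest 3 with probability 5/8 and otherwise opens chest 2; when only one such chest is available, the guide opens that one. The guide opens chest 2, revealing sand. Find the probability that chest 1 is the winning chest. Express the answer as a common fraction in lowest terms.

Consider each possible location of the ruby in turn.
If it is in chest 1 (prior 1/3): chest 3 is available but not opened, probability 3/8; weight (1/3)·(3/8) = 1/8.
If it is in chest 2 (prior 1/3): the guide opened chest 2, so this case is ruled out; weight (1/3)·0 = 0.
If it is in chest 3 (prior 1/3): only chest 2 is available, probability 1; weight (1/3)·1 = 1/3.
The weights sum to 11/24.
So P(the ruby in chest 1 | the guide opened chest 2) = (1/8) / (11/24) = 3/11.

3/11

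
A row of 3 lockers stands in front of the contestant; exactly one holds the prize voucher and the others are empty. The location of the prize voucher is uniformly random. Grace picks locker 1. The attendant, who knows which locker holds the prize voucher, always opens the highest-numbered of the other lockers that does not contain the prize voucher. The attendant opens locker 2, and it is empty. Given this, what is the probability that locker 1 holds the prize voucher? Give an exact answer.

0

Apply Bayes' rule, conditioning on where the prize voucher actually is.
If it is in locker 1 (prior 1/3): the attendant would have opened locker 3 instead, probability 0; weight (1/3)·0 = 0.
If it is in locker 2 (prior 1/3): the attendant opened locker 2, so this case is ruled out; weight (1/3)·0 = 0.
If it is in locker 3 (prior 1/3): locker 2 is the highest-numbered option available, probability 1; weight (1/3)·1 = 1/3.
The weights sum to 1/3.
So P(the prize voucher in locker 1 | the attendant opened locker 2) = 0 / (1/3) = 0.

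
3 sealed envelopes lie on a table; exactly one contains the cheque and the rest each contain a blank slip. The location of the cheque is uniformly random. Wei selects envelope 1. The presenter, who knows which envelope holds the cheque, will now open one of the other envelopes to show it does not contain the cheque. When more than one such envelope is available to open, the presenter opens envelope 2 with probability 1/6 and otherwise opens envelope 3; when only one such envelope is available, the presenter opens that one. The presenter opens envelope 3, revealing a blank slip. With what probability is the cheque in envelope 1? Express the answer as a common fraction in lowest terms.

5/11

Condition on the true location of the cheque.
If it is in envelope 1 (prior 1/3): envelope 2 is available but not opened, probability 5/6; weight (1/3)·(5/6) = 5/18.
If it is in envelope 2 (prior 1/3): only envelope 3 is available, probability 1; weight (1/3)·1 = 1/3.
If it is in envelope 3 (prior 1/3): the presenter opened envelope 3, so this case is ruled out; weight (1/3)·0 = 0.
The weights sum to 11/18.
So P(the cheque in envelope 1 | the presenter opened envelope 3) = (5/18) / (11/18) = 5/11.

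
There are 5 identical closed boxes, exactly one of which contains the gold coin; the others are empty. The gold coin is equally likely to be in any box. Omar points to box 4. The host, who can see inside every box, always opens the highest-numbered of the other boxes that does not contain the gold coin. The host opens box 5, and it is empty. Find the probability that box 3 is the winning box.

1/4

Apply Bayes' rule, conditioning on where the gold coin actually is.
If it is in any of boxes 1, 2, 3, and 4 (prior 1/5 each): box 5 is the highest-numbered option available, probability 1; weight (1/5)·1 = 1/5 each.
If it is in box 5 (prior 1/5): the host opened box 5, so this case is ruled out; weight (1/5)·0 = 0.
The weights sum to 4/5.
So P(the gold coin in box 3 | the host opened box 5) = (1/5) / (4/5) = 1/4.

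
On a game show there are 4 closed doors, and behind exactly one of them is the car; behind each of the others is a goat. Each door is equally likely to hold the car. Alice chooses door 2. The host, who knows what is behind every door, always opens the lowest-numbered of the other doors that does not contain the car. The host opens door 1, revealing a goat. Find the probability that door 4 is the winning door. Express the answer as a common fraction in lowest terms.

Apply Bayes' rule, conditioning on where the car actually is.
If it is behind door 1 (prior 1/4): the host opened door 1, so this case is ruled out; weight (1/4)·0 = 0.
If it is behind any of doors 2, 3, and 4 (prior 1/4 each): door 1 is the lowest-numbered option available, probability 1; weight (1/4)·1 = 1/4 each.
The weights sum to 3/4.
So P(the car behind door 4 | the host opened door 1) = (1/4) / (3/4) = 1/3.

1/3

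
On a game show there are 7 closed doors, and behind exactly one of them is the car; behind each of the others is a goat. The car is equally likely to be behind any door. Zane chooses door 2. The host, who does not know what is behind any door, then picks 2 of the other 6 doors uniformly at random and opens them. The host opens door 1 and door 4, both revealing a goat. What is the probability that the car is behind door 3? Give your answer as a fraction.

Apply Bayes' rule, conditioning on where the car actually is.
If it is behind either of doors 1 and 4 (prior 1/7 each): that door was opened and seen not to hold the prize — ruled out; weight (1/7)·0 = 0 each.
If it is behind any of doors 2, 3, 5, 6, and 7 (prior 1/7 each): the host picks exactly this set with probability 1/15 regardless, and none is the prize; weight (1/7)·(1/15) = 1/105 each.
The weights sum to 1/21.
So P(the car behind door 3 | the host opened door 1 and door 4) = (1/105) / (1/21) = 1/5.

1/5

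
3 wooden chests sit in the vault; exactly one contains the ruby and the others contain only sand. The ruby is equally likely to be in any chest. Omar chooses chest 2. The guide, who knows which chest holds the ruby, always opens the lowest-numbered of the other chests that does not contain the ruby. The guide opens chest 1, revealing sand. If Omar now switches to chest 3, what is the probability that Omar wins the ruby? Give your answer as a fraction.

Consider each possible location of the ruby in turn.
If it is in chest 1 (prior 1/3): the guide opened chest 1, so this case is ruled out; weight (1/3)·0 = 0.
If it is in either of chests 2 and 3 (prior 1/3 each): chest 1 is the lowest-numbered option available, probability 1; weight (1/3)·1 = 1/3 each.
The weights sum to 2/3.
So P(the ruby in chest 3 | the guide opened chest 1) = (1/3) / (2/3) = 1/2.

1/2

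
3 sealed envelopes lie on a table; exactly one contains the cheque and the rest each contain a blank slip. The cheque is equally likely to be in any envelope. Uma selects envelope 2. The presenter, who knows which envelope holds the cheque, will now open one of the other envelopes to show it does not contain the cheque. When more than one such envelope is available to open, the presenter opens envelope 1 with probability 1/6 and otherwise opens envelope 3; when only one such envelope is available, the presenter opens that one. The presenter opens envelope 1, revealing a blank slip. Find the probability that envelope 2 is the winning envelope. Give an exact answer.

1/7

Apply Bayes' rule, conditioning on where the cheque actually is.
If it is in envelope 1 (prior 1/3): the presenter opened envelope 1, so this case is ruled out; weight (1/3)·0 = 0.
If it is in envelope 2 (prior 1/3): envelope 1 is available, opened with probability 1/6; weight (1/3)·(1/6) = 1/18.
If it is in envelope 3 (prior 1/3): only envelope 1 is available, probability 1; weight (1/3)·1 = 1/3.
The weights sum to 7/18.
So P(the cheque in envelope 2 | the presenter opened envelope 1) = (1/18) / (7/18) = 1/7.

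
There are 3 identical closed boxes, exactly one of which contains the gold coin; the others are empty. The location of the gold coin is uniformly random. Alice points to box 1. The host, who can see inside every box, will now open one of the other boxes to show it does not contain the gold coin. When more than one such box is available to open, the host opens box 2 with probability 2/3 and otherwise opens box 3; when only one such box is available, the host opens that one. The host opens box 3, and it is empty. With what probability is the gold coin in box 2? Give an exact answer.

Condition on the true location of the gold coin.
If it is in box 1 (prior 1/3): box 2 is available but not opened, probability 1/3; weight (1/3)·(1/3) = 1/9.
If it is in box 2 (prior 1/3): only box 3 is available, probability 1; weight (1/3)·1 = 1/3.
If it is in box 3 (prior 1/3): the host opened box 3, so this case is ruled out; weight (1/3)·0 = 0.
The weights sum to 4/9.
So P(the gold coin in box 2 | the host opened box 3) = (1/3) / (4/9) = 3/4.

3/4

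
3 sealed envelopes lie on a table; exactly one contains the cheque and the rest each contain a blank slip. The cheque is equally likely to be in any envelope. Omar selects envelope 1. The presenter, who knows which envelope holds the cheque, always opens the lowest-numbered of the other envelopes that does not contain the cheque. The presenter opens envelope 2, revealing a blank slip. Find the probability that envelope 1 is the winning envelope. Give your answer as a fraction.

Apply Bayes' rule, conditioning on where the cheque actually is.
If it is in either of envelopes 1 and 3 (prior 1/3 each): envelope 2 is the lowest-numbered option available, probability 1; weight (1/3)·1 = 1/3 each.
If it is in envelope 2 (prior 1/3): the presenter opened envelope 2, so this case is ruled out; weight (1/3)·0 = 0.
The weights sum to 2/3.
So P(the cheque in envelope 1 | the presenter opened envelope 2) = (1/3) / (2/3) = 1/2.

1/2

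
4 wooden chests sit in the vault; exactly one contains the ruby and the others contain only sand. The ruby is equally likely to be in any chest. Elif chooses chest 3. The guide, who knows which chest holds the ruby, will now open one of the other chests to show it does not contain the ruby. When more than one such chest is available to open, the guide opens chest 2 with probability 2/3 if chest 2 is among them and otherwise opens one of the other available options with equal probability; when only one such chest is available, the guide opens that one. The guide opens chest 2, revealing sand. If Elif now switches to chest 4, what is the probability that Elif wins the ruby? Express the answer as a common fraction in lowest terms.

Condition on the true location of the ruby.
If it is in any of chests 1, 3, and 4 (prior 1/4 each): chest 2 is available, opened with probability 2/3; weight (1/4)·(2/3) = 1/6 each.
If it is in chest 2 (prior 1/4): the guide opened chest 2, so this case is ruled out; weight (1/4)·0 = 0.
The weights sum to 1/2.
So P(the ruby in chest 4 | the guide opened chest 2) = (1/6) / (1/2) = 1/3.

1/3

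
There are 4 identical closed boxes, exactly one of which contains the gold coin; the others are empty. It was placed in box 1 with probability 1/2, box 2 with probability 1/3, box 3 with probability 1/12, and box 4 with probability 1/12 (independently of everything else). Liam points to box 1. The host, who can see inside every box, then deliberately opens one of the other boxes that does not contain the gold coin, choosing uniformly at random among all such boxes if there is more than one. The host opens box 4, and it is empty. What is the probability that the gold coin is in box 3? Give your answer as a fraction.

Condition on the true location of the gold coin.
If it is in box 1 (prior 1/2): the host has 3 equally likely choices, so probability 1/3; weight (1/2)·(1/3) = 1/6.
If it is in box 2 (prior 1/3): the host has 2 equally likely choices, so probability 1/2; weight (1/3)·(1/2) = 1/6.
If it is in box 3 (prior 1/12): the host has 2 equally likely choices, so probability 1/2; weight (1/12)·(1/2) = 1/24.
If it is in box 4 (prior 1/12): the host opened box 4, so this case is ruled out; weight (1/12)·0 = 0.
The weights sum to 3/8.
So P(the gold coin in box 3 | the host opened box 4) = (1/24) / (3/8) = 1/9.

1/9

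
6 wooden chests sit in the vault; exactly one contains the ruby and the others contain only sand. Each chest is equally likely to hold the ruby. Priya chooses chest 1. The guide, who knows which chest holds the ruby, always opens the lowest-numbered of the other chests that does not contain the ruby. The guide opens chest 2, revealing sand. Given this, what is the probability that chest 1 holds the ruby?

Consider each possible location of the ruby in turn.
If it is in any of chests 1, 3, 4, 5, and 6 (prior 1/6 each): chest 2 is the lowest-numbered option available, probability 1; weight (1/6)·1 = 1/6 each.
If it is in chest 2 (prior 1/6): the guide opened chest 2, so this case is ruled out; weight (1/6)·0 = 0.
The weights sum to 5/6.
So P(the ruby in chest 1 | the guide opened chest 2) = (1/6) / (5/6) = 1/5.

1/5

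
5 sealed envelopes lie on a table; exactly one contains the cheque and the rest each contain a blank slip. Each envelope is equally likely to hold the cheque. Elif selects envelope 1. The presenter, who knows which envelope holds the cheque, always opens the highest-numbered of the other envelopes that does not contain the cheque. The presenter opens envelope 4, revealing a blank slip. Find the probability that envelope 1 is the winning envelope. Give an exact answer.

0

Consider each possible location of the cheque in turn.
If it is in any of envelopes 1, 2, and 3 (prior 1/5 each): the presenter would have opened envelope 5 instead, probability 0; weight (1/5)·0 = 0 each.
If it is in envelope 4 (prior 1/5): the presenter opened envelope 4, so this case is ruled out; weight (1/5)·0 = 0.
If it is in envelope 5 (prior 1/5): envelope 4 is the highest-numbered option available, probability 1; weight (1/5)·1 = 1/5.
The weights sum to 1/5.
So P(the cheque in envelope 1 | the presenter opened envelope 4) = 0 / (1/5) = 0.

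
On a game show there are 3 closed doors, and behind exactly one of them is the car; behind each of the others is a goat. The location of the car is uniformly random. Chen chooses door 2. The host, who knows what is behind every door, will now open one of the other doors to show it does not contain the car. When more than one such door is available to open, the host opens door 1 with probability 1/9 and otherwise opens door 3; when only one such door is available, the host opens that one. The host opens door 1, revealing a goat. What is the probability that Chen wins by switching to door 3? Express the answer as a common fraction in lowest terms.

9/10

Apply Bayes' rule, conditioning on where the car actually is.
If it is behind door 1 (prior 1/3): the host opened door 1, so this case is ruled out; weight (1/3)·0 = 0.
If it is behind door 2 (prior 1/3): door 1 is available, opened with probability 1/9; weight (1/3)·(1/9) = 1/27.
If it is behind door 3 (prior 1/3): only door 1 is available, probability 1; weight (1/3)·1 = 1/3.
The weights sum to 10/27.
So P(the car behind door 3 | the host opened door 1) = (1/3) / (10/27) = 9/10.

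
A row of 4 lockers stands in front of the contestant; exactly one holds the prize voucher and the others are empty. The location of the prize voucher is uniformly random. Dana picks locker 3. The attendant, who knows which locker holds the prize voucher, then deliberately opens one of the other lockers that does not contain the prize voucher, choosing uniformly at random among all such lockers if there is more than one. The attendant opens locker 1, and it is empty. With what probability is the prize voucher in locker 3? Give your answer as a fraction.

1/4

Apply Bayes' rule, conditioning on where the prize voucher actually is.
If it is in locker 1 (prior 1/4): the attendant opened locker 1, so this case is ruled out; weight (1/4)·0 = 0.
If it is in either of lockers 2 and 4 (prior 1/4 each): the attendant has 2 equally likely choices, so probability 1/2; weight (1/4)·(1/2) = 1/8 each.
If it is in locker 3 (prior 1/4): the attendant has 3 equally likely choices, so probability 1/3; weight (1/4)·(1/3) = 1/12.
The weights sum to 1/3.
So P(the prize voucher in locker 3 | the attendant opened locker 1) = (1/12) / (1/3) = 1/4.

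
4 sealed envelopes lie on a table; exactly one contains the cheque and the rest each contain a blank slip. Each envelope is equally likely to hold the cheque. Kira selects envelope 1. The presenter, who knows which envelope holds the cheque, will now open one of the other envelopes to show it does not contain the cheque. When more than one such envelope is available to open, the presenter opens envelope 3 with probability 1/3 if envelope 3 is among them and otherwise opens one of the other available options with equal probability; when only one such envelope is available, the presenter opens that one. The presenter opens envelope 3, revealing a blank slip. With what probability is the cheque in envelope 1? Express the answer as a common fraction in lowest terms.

Condition on the true location of the cheque.
If it is in any of envelopes 1, 2, and 4 (prior 1/4 each): envelope 3 is available, opened with probability 1/3; weight (1/4)·(1/3) = 1/12 each.
If it is in envelope 3 (prior 1/4): the presenter opened envelope 3, so this case is ruled out; weight (1/4)·0 = 0.
The weights sum to 1/4.
So P(the cheque in envelope 1 | the presenter opened envelope 3) = (1/12) / (1/4) = 1/3.

1/3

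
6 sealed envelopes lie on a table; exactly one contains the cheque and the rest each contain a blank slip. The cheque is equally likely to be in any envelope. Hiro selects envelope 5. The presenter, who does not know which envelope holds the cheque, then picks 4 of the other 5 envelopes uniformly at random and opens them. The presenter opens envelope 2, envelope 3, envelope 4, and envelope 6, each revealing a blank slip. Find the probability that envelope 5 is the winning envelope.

Condition on the true location of the cheque.
If it is in either of envelopes 1 and 5 (prior 1/6 each): the presenter picks exactly this set with probability 1/5 regardless, and none is the prize; weight (1/6)·(1/5) = 1/30 each.
If it is in any of envelopes 2, 3, 4, and 6 (prior 1/6 each): that envelope was opened and seen not to hold the prize — ruled out; weight (1/6)·0 = 0 each.
The weights sum to 1/15.
So P(the cheque in envelope 5 | the presenter opened envelope 2, envelope 3, envelope 4, and envelope 6) = (1/30) / (1/15) = 1/2.

1/2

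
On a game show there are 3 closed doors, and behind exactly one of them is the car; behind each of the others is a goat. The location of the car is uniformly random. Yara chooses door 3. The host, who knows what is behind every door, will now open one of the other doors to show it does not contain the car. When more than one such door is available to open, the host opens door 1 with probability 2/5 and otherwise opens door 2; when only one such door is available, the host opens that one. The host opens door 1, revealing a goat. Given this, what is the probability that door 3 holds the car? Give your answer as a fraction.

Consider each possible location of the car in turn.
If it is behind door 1 (prior 1/3): the host opened door 1, so this case is ruled out; weight (1/3)·0 = 0.
If it is behind door 2 (prior 1/3): only door 1 is available, probability 1; weight (1/3)·1 = 1/3.
If it is behind door 3 (prior 1/3): door 1 is available, opened with probability 2/5; weight (1/3)·(2/5) = 2/15.
The weights sum to 7/15.
So P(the car behind door 3 | the host opened door 1) = (2/15) / (7/15) = 2/7.

2/7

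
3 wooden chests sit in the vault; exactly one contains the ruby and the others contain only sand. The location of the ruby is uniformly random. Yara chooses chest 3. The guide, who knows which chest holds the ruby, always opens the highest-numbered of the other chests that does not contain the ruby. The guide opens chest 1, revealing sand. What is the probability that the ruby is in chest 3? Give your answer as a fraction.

Apply Bayes' rule, conditioning on where the ruby actually is.
If it is in chest 1 (prior 1/3): the guide opened chest 1, so this case is ruled out; weight (1/3)·0 = 0.
If it is in chest 2 (prior 1/3): chest 1 is the highest-numbered option available, probability 1; weight (1/3)·1 = 1/3.
If it is in chest 3 (prior 1/3): the guide would have opened chest 2 instead, probability 0; weight (1/3)·0 = 0.
The weights sum to 1/3.
So P(the ruby in chest 3 | the guide opened chest 1) = 0 / (1/3) = 0.

0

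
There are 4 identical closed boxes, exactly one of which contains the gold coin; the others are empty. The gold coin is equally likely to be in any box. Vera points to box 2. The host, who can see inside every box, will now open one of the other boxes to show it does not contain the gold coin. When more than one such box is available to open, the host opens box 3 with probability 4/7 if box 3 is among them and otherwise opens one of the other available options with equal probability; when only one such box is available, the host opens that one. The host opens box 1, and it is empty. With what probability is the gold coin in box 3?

Condition on the true location of the gold coin.
If it is in box 1 (prior 1/4): the host opened box 1, so this case is ruled out; weight (1/4)·0 = 0.
If it is in box 2 (prior 1/4): box 3 is available but not opened; box 1 gets probability (1 − 4/7)/2 = 3/14; weight (1/4)·(3/14) = 3/56.
If it is in box 3 (prior 1/4): box 3 holds the prize so is unavailable; the host chooses uniformly among the 2 others, probability 1/2; weight (1/4)·(1/2) = 1/8.
If it is in box 4 (prior 1/4): box 3 is available but not opened, probability 3/7; weight (1/4)·(3/7) = 3/28.
The weights sum to 2/7.
So P(the gold coin in box 3 | the host opened box 1) = (1/8) / (2/7) = 7/16.

7/16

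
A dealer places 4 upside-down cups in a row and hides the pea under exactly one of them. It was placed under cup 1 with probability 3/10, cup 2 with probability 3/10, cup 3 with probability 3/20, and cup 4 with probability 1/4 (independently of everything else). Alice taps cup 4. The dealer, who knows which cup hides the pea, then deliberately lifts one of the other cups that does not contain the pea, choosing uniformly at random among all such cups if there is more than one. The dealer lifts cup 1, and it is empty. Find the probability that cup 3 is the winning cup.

Consider each possible location of the pea in turn.
If it is under cup 1 (prior 3/10): the dealer opened cup 1, so this case is ruled out; weight (3/10)·0 = 0.
If it is under cup 2 (prior 3/10): the dealer has 2 equally likely choices, so probability 1/2; weight (3/10)·(1/2) = 3/20.
If it is under cup 3 (prior 3/20): the dealer has 2 equally likely choices, so probability 1/2; weight (3/20)·(1/2) = 3/40.
If it is under cup 4 (prior 1/4): the dealer has 3 equally likely choices, so probability 1/3; weight (1/4)·(1/3) = 1/12.
The weights sum to 37/120.
So P(the pea under cup 3 | the dealer opened cup 1) = (3/40) / (37/120) = 9/37.

9/37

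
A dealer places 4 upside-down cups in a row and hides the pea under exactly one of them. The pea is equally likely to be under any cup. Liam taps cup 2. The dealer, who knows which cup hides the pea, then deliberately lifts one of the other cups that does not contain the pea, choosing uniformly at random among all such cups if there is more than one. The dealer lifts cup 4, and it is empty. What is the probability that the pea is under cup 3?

3/8

Condition on the true location of the pea.
If it is under either of cups 1 and 3 (prior 1/4 each): the dealer has 2 equally likely choices, so probability 1/2; weight (1/4)·(1/2) = 1/8 each.
If it is under cup 2 (prior 1/4): the dealer has 3 equally likely choices, so probability 1/3; weight (1/4)·(1/3) = 1/12.
If it is under cup 4 (prior 1/4): the dealer opened cup 4, so this case is ruled out; weight (1/4)·0 = 0.
The weights sum to 1/3.
So P(the pea under cup 3 | the dealer opened cup 4) = (1/8) / (1/3) = 3/8.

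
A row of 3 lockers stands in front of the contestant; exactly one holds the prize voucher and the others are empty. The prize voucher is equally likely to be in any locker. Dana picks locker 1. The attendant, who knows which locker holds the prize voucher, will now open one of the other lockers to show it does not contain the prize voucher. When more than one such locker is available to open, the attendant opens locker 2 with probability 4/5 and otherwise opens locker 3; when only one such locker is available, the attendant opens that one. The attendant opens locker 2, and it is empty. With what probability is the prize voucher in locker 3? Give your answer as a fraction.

Apply Bayes' rule, conditioning on where the prize voucher actually is.
If it is in locker 1 (prior 1/3): locker 2 is available, opened with probability 4/5; weight (1/3)·(4/5) = 4/15.
If it is in locker 2 (prior 1/3): the attendant opened locker 2, so this case is ruled out; weight (1/3)·0 = 0.
If it is in locker 3 (prior 1/3): only locker 2 is available, probability 1; weight (1/3)·1 = 1/3.
The weights sum to 3/5.
So P(the prize voucher in locker 3 | the attendant opened locker 2) = (1/3) / (3/5) = 5/9.

5/9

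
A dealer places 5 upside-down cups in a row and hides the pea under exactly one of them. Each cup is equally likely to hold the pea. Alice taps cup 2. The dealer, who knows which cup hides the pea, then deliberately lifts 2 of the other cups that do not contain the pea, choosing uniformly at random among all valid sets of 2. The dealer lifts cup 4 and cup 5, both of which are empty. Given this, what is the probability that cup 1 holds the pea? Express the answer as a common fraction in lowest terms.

2/5

Apply Bayes' rule, conditioning on where the pea actually is.
If it is under either of cups 1 and 3 (prior 1/5 each): the dealer has 3 equally likely choices, so probability 1/3; weight (1/5)·(1/3) = 1/15 each.
If it is under cup 2 (prior 1/5): the dealer has 6 equally likely choices, so probability 1/6; weight (1/5)·(1/6) = 1/30.
If it is under either of cups 4 and 5 (prior 1/5 each): that cup was opened and seen not to hold the prize — ruled out; weight (1/5)·0 = 0 each.
The weights sum to 1/6.
So P(the pea under cup 1 | the dealer opened cup 4 and cup 5) = (1/15) / (1/6) = 2/5.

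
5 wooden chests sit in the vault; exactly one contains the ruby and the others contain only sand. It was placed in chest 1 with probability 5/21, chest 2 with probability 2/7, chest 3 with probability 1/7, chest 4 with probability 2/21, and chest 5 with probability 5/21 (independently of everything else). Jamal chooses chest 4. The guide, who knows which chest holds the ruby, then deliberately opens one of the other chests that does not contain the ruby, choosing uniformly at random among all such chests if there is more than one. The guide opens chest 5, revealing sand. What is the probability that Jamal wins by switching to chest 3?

6/31

Consider each possible location of the ruby in turn.
If it is in chest 1 (prior 5/21): the guide has 3 equally likely choices, so probability 1/3; weight (5/21)·(1/3) = 5/63.
If it is in chest 2 (prior 2/7): the guide has 3 equally likely choices, so probability 1/3; weight (2/7)·(1/3) = 2/21.
If it is in chest 3 (prior 1/7): the guide has 3 equally likely choices, so probability 1/3; weight (1/7)·(1/3) = 1/21.
If it is in chest 4 (prior 2/21): the guide has 4 equally likely choices, so probability 1/4; weight (2/21)·(1/4) = 1/42.
If it is in chest 5 (prior 5/21): the guide opened chest 5, so this case is ruled out; weight (5/21)·0 = 0.
The weights sum to 31/126.
So P(the ruby in chest 3 | the guide opened chest 5) = (1/21) / (31/126) = 6/31.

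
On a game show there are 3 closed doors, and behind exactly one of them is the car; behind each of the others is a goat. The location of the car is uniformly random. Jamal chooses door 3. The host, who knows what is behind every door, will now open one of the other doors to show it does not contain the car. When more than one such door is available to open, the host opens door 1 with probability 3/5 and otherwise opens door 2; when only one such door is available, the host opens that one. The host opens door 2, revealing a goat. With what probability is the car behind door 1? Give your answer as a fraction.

5/7

Apply Bayes' rule, conditioning on where the car actually is.
If it is behind door 1 (prior 1/3): only door 2 is available, probability 1; weight (1/3)·1 = 1/3.
If it is behind door 2 (prior 1/3): the host opened door 2, so this case is ruled out; weight (1/3)·0 = 0.
If it is behind door 3 (prior 1/3): door 1 is available but not opened, probability 2/5; weight (1/3)·(2/5) = 2/15.
The weights sum to 7/15.
So P(the car behind door 1 | the host opened door 2) = (1/3) / (7/15) = 5/7.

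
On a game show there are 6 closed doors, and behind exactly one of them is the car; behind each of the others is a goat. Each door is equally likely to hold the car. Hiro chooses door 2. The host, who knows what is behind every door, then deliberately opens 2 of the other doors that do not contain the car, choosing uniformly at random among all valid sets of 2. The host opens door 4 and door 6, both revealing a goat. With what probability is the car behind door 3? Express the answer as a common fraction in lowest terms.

5/18

Condition on the true location of the car.
If it is behind any of doors 1, 3, and 5 (prior 1/6 each): the host has 6 equally likely choices, so probability 1/6; weight (1/6)·(1/6) = 1/36 each.
If it is behind door 2 (prior 1/6): the host has 10 equally likely choices, so probability 1/10; weight (1/6)·(1/10) = 1/60.
If it is behind either of doors 4 and 6 (prior 1/6 each): that door was opened and seen not to hold the prize — ruled out; weight (1/6)·0 = 0 each.
The weights sum to 1/10.
So P(the car behind door 3 | the host opened door 4 and door 6) = (1/36) / (1/10) = 5/18.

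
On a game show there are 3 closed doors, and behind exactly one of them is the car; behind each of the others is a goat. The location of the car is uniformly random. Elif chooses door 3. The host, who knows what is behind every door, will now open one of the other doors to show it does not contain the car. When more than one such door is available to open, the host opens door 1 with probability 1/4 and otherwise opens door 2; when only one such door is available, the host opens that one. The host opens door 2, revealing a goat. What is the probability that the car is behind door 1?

4/7

Consider each possible location of the car in turn.
If it is behind door 1 (prior 1/3): only door 2 is available, probability 1; weight (1/3)·1 = 1/3.
If it is behind door 2 (prior 1/3): the host opened door 2, so this case is ruled out; weight (1/3)·0 = 0.
If it is behind door 3 (prior 1/3): door 1 is available but not opened, probability 3/4; weight (1/3)·(3/4) = 1/4.
The weights sum to 7/12.
So P(the car behind door 1 | the host opened door 2) = (1/3) / (7/12) = 4/7.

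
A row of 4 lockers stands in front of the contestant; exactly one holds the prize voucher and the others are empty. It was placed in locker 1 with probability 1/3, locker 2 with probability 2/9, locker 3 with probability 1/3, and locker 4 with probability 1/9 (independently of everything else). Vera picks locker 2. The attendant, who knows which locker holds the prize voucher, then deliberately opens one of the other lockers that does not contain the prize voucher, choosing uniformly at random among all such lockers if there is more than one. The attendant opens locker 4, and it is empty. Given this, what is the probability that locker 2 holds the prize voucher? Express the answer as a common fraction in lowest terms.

Apply Bayes' rule, conditioning on where the prize voucher actually is.
If it is in either of lockers 1 and 3 (prior 1/3 each): the attendant has 2 equally likely choices, so probability 1/2; weight (1/3)·(1/2) = 1/6 each.
If it is in locker 2 (prior 2/9): the attendant has 3 equally likely choices, so probability 1/3; weight (2/9)·(1/3) = 2/27.
If it is in locker 4 (prior 1/9): the attendant opened locker 4, so this case is ruled out; weight (1/9)·0 = 0.
The weights sum to 11/27.
So P(the prize voucher in locker 2 | the attendant opened locker 4) = (2/27) / (11/27) = 2/11.

2/11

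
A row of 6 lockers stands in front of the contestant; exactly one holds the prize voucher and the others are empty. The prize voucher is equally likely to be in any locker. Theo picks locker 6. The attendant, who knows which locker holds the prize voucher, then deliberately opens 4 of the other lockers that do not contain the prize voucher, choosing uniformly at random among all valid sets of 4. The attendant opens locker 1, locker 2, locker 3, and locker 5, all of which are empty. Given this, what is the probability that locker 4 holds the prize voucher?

Consider each possible location of the prize voucher in turn.
If it is in any of lockers 1, 2, 3, and 5 (prior 1/6 each): that locker was opened and seen not to hold the prize — ruled out; weight (1/6)·0 = 0 each.
If it is in locker 4 (prior 1/6): the attendant has no choice, probability 1; weight (1/6)·1 = 1/6.
If it is in locker 6 (prior 1/6): the attendant has 5 equally likely choices, so probability 1/5; weight (1/6)·(1/5) = 1/30.
The weights sum to 1/5.
So P(the prize voucher in locker 4 | the attendant opened locker 1, locker 2, locker 3, and locker 5) = (1/6) / (1/5) = 5/6.

5/6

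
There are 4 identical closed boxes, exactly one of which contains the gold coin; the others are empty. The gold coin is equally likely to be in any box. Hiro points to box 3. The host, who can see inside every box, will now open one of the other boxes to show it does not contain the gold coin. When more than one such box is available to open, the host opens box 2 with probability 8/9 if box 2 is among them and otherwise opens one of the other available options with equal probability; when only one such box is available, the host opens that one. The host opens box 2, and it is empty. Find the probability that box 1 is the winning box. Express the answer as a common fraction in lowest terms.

1/3

Condition on the true location of the gold coin.
If it is in any of boxes 1, 3, and 4 (prior 1/4 each): box 2 is available, opened with probability 8/9; weight (1/4)·(8/9) = 2/9 each.
If it is in box 2 (prior 1/4): the host opened box 2, so this case is ruled out; weight (1/4)·0 = 0.
The weights sum to 2/3.
So P(the gold coin in box 1 | the host opened box 2) = (2/9) / (2/3) = 1/3.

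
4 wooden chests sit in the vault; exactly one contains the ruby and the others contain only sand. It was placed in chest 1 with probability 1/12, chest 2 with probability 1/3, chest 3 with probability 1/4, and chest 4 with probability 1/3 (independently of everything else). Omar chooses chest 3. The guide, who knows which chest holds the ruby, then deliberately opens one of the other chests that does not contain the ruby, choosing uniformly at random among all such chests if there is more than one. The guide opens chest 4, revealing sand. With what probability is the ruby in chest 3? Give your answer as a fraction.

2/7

Condition on the true location of the ruby.
If it is in chest 1 (prior 1/12): the guide has 2 equally likely choices, so probability 1/2; weight (1/12)·(1/2) = 1/24.
If it is in chest 2 (prior 1/3): the guide has 2 equally likely choices, so probability 1/2; weight (1/3)·(1/2) = 1/6.
If it is in chest 3 (prior 1/4): the guide has 3 equally likely choices, so probability 1/3; weight (1/4)·(1/3) = 1/12.
If it is in chest 4 (prior 1/3): the guide opened chest 4, so this case is ruled out; weight (1/3)·0 = 0.
The weights sum to 7/24.
So P(the ruby in chest 3 | the guide opened chest 4) = (1/12) / (7/24) = 2/7.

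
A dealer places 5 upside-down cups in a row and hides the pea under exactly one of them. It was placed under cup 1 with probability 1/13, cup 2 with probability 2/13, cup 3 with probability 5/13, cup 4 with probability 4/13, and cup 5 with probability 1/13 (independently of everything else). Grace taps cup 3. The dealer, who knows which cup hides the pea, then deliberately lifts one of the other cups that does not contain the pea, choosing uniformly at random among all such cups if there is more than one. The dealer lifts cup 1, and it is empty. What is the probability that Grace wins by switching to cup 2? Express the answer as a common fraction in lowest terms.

8/43

Consider each possible location of the pea in turn.
If it is under cup 1 (prior 1/13): the dealer opened cup 1, so this case is ruled out; weight (1/13)·0 = 0.
If it is under cup 2 (prior 2/13): the dealer has 3 equally likely choices, so probability 1/3; weight (2/13)·(1/3) = 2/39.
If it is under cup 3 (prior 5/13): the dealer has 4 equally likely choices, so probability 1/4; weight (5/13)·(1/4) = 5/52.
If it is under cup 4 (prior 4/13): the dealer has 3 equally likely choices, so probability 1/3; weight (4/13)·(1/3) = 4/39.
If it is under cup 5 (prior 1/13): the dealer has 3 equally likely choices, so probability 1/3; weight (1/13)·(1/3) = 1/39.
The weights sum to 43/156.
So P(the pea under cup 2 | the dealer opened cup 1) = (2/39) / (43/156) = 8/43.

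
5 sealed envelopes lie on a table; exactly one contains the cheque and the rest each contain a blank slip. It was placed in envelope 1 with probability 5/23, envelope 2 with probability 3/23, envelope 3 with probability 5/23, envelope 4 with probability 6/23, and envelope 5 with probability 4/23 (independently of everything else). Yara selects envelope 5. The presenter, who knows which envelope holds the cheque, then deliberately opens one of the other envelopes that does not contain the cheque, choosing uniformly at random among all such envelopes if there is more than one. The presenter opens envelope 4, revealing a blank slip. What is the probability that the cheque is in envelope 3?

Consider each possible location of the cheque in turn.
If it is in either of envelopes 1 and 3 (prior 5/23 each): the presenter has 3 equally likely choices, so probability 1/3; weight (5/23)·(1/3) = 5/69 each.
If it is in envelope 2 (prior 3/23): the presenter has 3 equally likely choices, so probability 1/3; weight (3/23)·(1/3) = 1/23.
If it is in envelope 4 (prior 6/23): the presenter opened envelope 4, so this case is ruled out; weight (6/23)·0 = 0.
If it is in envelope 5 (prior 4/23): the presenter has 4 equally likely choices, so probability 1/4; weight (4/23)·(1/4) = 1/23.
The weights sum to 16/69.
So P(the cheque in envelope 3 | the presenter opened envelope 4) = (5/69) / (16/69) = 5/16.

5/16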